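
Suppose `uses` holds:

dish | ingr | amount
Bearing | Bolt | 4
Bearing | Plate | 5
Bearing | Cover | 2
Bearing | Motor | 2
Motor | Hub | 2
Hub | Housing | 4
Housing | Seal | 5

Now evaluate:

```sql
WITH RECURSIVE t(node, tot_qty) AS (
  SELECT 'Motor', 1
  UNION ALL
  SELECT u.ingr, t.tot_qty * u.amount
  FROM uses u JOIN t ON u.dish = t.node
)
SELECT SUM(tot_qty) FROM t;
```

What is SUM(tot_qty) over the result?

Base: (Motor, tot_qty=1).
Iteration 1: components of {Motor} -> Hub = 1*2 = 2.
Iteration 2: components of {Hub} -> Housing = 2*4 = 8.
Iteration 3: components of {Housing} -> Seal = 8*5 = 40.
Iteration 4: no further components; recursion stops.
SUM(tot_qty) = 1 + 2 + 8 + 40 = 51.

51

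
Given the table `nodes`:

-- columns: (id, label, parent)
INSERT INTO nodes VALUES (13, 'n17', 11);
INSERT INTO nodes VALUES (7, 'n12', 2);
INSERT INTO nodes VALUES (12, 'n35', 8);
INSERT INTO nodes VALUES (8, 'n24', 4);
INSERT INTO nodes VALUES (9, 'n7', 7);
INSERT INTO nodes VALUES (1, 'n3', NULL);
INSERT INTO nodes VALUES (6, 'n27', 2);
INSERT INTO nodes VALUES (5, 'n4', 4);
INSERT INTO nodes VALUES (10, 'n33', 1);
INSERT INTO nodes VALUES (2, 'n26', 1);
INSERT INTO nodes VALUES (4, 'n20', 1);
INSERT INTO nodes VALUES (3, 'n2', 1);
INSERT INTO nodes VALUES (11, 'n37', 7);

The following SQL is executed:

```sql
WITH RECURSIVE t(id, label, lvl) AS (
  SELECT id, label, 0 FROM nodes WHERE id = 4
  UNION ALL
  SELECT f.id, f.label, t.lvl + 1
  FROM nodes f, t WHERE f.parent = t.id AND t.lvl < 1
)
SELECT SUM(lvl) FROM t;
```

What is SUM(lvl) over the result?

Base: id=4 (n20) at lvl 0.
Iteration 1: rows with parent in {4} -> n4 (id 5, lvl 1), n24 (id 8, lvl 1).
Iteration 2: lvl < 1 fails for all current rows; recursion stops.
SUM(lvl) = 0 + 1 + 1 = 2.

2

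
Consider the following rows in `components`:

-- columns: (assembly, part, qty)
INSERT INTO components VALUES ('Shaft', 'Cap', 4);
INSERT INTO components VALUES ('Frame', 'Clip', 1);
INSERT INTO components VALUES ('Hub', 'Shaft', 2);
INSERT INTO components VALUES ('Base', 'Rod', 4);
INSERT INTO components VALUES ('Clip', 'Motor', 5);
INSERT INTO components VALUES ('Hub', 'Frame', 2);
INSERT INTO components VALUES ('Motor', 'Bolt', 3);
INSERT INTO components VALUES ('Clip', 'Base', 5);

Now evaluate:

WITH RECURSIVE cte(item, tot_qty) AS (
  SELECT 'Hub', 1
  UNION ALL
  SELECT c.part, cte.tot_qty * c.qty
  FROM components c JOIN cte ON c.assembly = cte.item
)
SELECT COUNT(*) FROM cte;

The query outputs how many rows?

Base: (Hub, tot_qty=1).
Iteration 1: components of {Hub} -> Frame = 1*2 = 2, Shaft = 1*2 = 2.
Iteration 2: components of {Frame,Shaft} -> Cap = 2*4 = 8, Clip = 2*1 = 2.
Iteration 3: components of {Cap,Clip} -> Base = 2*5 = 10, Motor = 2*5 = 10.
Iteration 4: components of {Base,Motor} -> Bolt = 10*3 = 30, Rod = 10*4 = 40.
Iteration 5: no further components; recursion stops.
Total rows emitted: 9.

9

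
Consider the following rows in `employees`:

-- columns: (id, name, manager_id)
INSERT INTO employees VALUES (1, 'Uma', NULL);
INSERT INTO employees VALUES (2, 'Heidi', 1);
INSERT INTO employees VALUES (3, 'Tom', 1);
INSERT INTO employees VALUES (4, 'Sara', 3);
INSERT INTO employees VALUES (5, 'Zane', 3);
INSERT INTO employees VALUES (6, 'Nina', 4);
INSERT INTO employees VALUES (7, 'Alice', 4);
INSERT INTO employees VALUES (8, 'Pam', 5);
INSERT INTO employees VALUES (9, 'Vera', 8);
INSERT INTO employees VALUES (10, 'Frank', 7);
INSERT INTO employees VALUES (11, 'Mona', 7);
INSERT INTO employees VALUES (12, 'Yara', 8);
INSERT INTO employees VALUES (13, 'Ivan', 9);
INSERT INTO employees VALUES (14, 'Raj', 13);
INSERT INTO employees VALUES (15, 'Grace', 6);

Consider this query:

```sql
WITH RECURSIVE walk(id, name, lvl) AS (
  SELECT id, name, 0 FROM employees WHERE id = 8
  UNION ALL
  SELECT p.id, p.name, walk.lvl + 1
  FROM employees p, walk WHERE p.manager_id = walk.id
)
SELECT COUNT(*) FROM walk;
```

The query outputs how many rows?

Base: id=8 (Pam) at lvl 0.
Iteration 1: rows with manager_id in {8} -> Vera (id 9, lvl 1), Yara (id 12, lvl 1).
Iteration 2: rows with manager_id in {9,12} -> Ivan (id 13, lvl 2).
Iteration 3: rows with manager_id in {13} -> Raj (id 14, lvl 3).
Iteration 4: no rows with manager_id in {14}; recursion stops.
Total rows emitted: 5.

5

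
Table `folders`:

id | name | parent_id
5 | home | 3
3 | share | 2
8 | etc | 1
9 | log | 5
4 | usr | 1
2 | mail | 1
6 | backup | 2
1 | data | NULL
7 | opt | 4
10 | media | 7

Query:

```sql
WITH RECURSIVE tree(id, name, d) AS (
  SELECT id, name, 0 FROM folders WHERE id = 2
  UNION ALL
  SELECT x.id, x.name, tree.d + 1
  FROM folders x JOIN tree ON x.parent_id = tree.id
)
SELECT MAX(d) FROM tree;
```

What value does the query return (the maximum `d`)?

Base: id=2 (mail) at d 0.
Iteration 1: rows with parent_id in {2} -> share (id 3, d 1), backup (id 6, d 1).
Iteration 2: rows with parent_id in {3,6} -> home (id 5, d 2).
Iteration 3: rows with parent_id in {5} -> log (id 9, d 3).
Iteration 4: no rows with parent_id in {9}; recursion stops.
d values: 0, 1, 1, 2, 3; the maximum is 3.

3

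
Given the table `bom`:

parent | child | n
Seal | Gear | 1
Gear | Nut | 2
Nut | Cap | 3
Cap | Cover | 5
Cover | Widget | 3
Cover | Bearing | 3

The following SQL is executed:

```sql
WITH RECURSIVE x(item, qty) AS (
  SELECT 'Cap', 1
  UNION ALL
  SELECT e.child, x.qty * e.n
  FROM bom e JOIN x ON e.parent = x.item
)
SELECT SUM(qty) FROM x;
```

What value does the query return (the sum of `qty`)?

36

Base: (Cap, qty=1).
Iteration 1: components of {Cap} -> Cover = 1*5 = 5.
Iteration 2: components of {Cover} -> Bearing = 5*3 = 15, Widget = 5*3 = 15.
Iteration 3: no further components; recursion stops.
SUM(qty) = 1 + 5 + 15 + 15 = 36.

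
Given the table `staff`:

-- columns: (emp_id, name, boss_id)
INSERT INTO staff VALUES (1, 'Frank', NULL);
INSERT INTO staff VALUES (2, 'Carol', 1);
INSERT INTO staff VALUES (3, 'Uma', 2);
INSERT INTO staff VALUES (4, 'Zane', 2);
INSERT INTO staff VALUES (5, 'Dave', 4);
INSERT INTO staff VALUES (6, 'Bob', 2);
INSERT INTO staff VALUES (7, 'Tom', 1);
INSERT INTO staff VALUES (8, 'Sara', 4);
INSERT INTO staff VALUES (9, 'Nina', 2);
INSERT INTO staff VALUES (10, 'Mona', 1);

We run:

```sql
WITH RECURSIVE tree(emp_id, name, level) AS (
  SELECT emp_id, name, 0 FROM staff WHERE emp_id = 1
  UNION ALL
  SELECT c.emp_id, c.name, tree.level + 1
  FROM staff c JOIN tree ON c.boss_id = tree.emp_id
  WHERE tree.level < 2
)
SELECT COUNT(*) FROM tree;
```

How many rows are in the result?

8

Base: emp_id=1 (Frank) at level 0.
Iteration 1: rows with boss_id in {1} -> Carol (id 2, level 1), Tom (id 7, level 1), Mona (id 10, level 1).
Iteration 2: rows with boss_id in {2,7,10} -> Uma (id 3, level 2), Zane (id 4, level 2), Bob (id 6, level 2), Nina (id 9, level 2).
Iteration 3: level < 2 fails for all current rows; recursion stops.
Total rows emitted: 8.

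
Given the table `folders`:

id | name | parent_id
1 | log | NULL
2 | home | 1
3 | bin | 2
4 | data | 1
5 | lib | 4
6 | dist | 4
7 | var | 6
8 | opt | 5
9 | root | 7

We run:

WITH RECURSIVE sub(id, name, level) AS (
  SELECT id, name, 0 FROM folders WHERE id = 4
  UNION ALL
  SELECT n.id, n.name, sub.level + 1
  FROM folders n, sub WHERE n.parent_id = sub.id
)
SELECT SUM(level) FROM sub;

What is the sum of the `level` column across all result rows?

Base: id=4 (data) at level 0.
Iteration 1: rows with parent_id in {4} -> lib (id 5, level 1), dist (id 6, level 1).
Iteration 2: rows with parent_id in {5,6} -> var (id 7, level 2), opt (id 8, level 2).
Iteration 3: rows with parent_id in {7,8} -> root (id 9, level 3).
Iteration 4: no rows with parent_id in {9}; recursion stops.
SUM(level) = 0 + 1 + 1 + 2 + 2 + 3 = 9.

9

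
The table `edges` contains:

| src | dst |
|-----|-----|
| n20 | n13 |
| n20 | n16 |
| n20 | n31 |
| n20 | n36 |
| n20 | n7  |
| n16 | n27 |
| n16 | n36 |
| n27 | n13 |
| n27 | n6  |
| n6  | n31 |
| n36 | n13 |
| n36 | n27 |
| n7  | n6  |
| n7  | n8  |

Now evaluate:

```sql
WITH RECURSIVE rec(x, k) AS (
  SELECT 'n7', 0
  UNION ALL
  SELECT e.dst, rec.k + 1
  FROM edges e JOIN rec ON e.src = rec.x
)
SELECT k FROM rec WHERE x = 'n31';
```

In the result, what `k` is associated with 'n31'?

Base: (n7, k=0).
Iteration 1: edges from {n7} -> (n6, k=1), (n8, k=1).
Iteration 2: edges from {n6,n8} -> (n31, k=2).
Iteration 3: no outgoing edges from {n31}; recursion stops.

2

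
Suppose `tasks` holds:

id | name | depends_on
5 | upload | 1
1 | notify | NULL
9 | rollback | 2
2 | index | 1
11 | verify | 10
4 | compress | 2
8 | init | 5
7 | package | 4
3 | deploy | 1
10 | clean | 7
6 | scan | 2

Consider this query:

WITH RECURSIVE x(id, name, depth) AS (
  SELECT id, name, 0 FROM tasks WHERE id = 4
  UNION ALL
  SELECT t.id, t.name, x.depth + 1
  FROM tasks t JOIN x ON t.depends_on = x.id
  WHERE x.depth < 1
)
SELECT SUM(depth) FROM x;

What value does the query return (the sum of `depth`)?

Base: id=4 (compress) at depth 0.
Iteration 1: rows with depends_on in {4} -> package (id 7, depth 1).
Iteration 2: depth < 1 fails for all current rows; recursion stops.
SUM(depth) = 0 + 1 = 1.

1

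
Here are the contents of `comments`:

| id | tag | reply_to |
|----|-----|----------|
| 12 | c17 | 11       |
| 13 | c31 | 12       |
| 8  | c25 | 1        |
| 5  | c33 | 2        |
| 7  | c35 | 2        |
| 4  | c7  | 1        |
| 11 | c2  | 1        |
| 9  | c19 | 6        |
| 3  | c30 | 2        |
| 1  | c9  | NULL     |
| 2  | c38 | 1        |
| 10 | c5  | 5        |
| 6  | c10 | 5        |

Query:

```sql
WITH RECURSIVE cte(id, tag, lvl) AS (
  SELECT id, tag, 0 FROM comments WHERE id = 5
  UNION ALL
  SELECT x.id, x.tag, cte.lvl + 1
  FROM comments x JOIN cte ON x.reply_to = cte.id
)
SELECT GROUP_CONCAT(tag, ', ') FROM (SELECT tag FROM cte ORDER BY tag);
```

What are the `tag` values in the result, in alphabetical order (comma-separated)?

c10, c19, c33, c5

Base: id=5 (c33) at lvl 0.
Iteration 1: rows with reply_to in {5} -> c10 (id 6, lvl 1), c5 (id 10, lvl 1).
Iteration 2: rows with reply_to in {6,10} -> c19 (id 9, lvl 2).
Iteration 3: no rows with reply_to in {9}; recursion stops.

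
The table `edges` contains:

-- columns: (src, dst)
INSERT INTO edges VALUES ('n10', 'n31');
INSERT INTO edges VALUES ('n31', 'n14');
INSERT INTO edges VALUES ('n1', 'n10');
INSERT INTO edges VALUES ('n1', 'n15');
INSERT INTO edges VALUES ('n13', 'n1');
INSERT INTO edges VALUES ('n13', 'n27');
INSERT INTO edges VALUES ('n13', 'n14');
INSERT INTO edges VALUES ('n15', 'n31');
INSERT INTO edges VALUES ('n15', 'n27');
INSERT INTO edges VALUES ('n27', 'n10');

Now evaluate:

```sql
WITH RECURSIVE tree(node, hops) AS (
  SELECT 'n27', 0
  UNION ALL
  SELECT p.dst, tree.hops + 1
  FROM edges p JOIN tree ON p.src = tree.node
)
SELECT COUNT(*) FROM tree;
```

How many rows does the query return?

Base: (n27, hops=0).
Iteration 1: edges from {n27} -> (n10, hops=1).
Iteration 2: edges from {n10} -> (n31, hops=2).
Iteration 3: edges from {n31} -> (n14, hops=3).
Iteration 4: no outgoing edges from {n14}; recursion stops.
Total rows emitted: 4.

4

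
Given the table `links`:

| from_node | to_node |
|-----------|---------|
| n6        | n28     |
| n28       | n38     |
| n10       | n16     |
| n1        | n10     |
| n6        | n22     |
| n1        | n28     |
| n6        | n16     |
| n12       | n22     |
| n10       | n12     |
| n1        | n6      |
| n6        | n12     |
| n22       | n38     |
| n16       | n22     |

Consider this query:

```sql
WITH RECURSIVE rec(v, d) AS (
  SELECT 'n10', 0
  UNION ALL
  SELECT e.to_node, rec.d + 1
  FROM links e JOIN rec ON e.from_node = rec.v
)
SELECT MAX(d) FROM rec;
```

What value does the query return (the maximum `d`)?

3

Base: (n10, d=0).
Iteration 1: edges from {n10} -> (n12, d=1), (n16, d=1).
Iteration 2: edges from {n12,n16} -> (n22, d=2) x2. [UNION ALL keeps all 2 new rows, including repeats]
Iteration 3: edges from {n22} -> (n38, d=3) x2. [UNION ALL keeps all 2 new rows, including repeats]
Iteration 4: no outgoing edges from {n38}; recursion stops.
d values: 0, 1, 1, 2, 2, 3, 3; the maximum is 3.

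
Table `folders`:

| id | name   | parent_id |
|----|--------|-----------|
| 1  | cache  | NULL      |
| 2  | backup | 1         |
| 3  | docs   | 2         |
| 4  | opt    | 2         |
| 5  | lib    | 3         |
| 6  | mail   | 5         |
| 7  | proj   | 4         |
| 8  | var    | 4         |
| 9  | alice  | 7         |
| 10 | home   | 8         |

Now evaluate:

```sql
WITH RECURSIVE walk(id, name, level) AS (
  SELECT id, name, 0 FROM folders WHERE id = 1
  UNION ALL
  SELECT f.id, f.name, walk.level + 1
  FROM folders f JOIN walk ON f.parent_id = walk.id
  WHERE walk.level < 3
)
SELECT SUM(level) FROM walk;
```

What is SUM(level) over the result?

14

Base: id=1 (cache) at level 0.
Iteration 1: rows with parent_id in {1} -> backup (id 2, level 1).
Iteration 2: rows with parent_id in {2} -> docs (id 3, level 2), opt (id 4, level 2).
Iteration 3: rows with parent_id in {3,4} -> lib (id 5, level 3), proj (id 7, level 3), var (id 8, level 3).
Iteration 4: level < 3 fails for all current rows; recursion stops.
SUM(level) = 0 + 1 + 2 + 2 + 3 + 3 + 3 = 14.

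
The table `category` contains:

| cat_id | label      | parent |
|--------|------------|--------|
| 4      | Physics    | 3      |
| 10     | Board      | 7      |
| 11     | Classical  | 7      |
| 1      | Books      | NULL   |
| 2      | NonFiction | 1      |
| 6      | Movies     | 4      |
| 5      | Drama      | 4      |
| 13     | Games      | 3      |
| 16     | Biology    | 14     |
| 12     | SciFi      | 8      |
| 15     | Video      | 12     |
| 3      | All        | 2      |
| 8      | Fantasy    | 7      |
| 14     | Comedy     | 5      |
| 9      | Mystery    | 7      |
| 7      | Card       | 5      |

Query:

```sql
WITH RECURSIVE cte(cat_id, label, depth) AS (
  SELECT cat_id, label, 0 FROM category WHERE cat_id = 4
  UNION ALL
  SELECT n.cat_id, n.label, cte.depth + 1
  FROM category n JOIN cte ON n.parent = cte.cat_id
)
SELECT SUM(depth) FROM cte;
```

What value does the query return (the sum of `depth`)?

30

Base: cat_id=4 (Physics) at depth 0.
Iteration 1: rows with parent in {4} -> Drama (id 5, depth 1), Movies (id 6, depth 1).
Iteration 2: rows with parent in {5,6} -> Card (id 7, depth 2), Comedy (id 14, depth 2).
Iteration 3: rows with parent in {7,14} -> Fantasy (id 8, depth 3), Mystery (id 9, depth 3), Board (id 10, depth 3), Classical (id 11, depth 3), Biology (id 16, depth 3).
Iteration 4: rows with parent in {8,9,10,11,16} -> SciFi (id 12, depth 4).
Iteration 5: rows with parent in {12} -> Video (id 15, depth 5).
Iteration 6: no rows with parent in {15}; recursion stops.
SUM(depth) = 0 + 1 + 1 + 2 + 2 + 3 + 3 + 3 + 3 + 3 + 4 + 5 = 30.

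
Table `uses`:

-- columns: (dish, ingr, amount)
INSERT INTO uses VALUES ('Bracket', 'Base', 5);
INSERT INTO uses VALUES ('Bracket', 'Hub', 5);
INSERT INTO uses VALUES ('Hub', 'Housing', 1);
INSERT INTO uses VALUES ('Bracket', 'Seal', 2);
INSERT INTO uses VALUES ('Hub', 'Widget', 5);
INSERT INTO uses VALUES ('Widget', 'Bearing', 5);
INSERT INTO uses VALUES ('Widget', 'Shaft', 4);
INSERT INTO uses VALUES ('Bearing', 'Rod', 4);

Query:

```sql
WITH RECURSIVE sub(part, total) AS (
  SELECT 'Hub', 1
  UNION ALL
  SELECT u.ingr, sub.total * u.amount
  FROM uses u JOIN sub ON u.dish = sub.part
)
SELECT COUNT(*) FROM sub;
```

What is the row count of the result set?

6

Base: (Hub, total=1).
Iteration 1: components of {Hub} -> Housing = 1*1 = 1, Widget = 1*5 = 5.
Iteration 2: components of {Housing,Widget} -> Bearing = 5*5 = 25, Shaft = 5*4 = 20.
Iteration 3: components of {Bearing,Shaft} -> Rod = 25*4 = 100.
Iteration 4: no further components; recursion stops.
Total rows emitted: 6.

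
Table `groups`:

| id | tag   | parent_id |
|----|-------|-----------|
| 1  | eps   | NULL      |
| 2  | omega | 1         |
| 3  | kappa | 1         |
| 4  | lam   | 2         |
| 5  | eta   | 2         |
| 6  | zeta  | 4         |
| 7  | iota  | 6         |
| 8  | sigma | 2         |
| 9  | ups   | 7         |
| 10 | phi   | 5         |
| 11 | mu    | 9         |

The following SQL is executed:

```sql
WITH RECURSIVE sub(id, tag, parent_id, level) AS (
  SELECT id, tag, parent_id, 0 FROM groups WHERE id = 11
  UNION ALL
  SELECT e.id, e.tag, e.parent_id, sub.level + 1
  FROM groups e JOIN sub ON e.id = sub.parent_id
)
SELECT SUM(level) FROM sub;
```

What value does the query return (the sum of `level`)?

21

Base: id=11 (mu), parent_id=9, level 0.
Iteration 1: join on id=9 -> ups (id 9, parent_id=7, level 1).
Iteration 2: join on id=7 -> iota (id 7, parent_id=6, level 2).
Iteration 3: join on id=6 -> zeta (id 6, parent_id=4, level 3).
Iteration 4: join on id=4 -> lam (id 4, parent_id=2, level 4).
Iteration 5: join on id=2 -> omega (id 2, parent_id=1, level 5).
Iteration 6: join on id=1 -> eps (id 1, parent_id=NULL, level 6).
Iteration 7: parent_id is NULL; no match; recursion stops.
SUM(level) = 0 + 1 + 2 + 3 + 4 + 5 + 6 = 21.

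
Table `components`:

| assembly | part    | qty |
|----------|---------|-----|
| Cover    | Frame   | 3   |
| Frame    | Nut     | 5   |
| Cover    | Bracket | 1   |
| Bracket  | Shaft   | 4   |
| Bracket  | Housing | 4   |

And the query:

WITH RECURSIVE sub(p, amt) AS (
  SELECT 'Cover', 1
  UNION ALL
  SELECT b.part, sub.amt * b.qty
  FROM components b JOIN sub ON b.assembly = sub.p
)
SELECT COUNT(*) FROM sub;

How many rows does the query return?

6

Base: (Cover, amt=1).
Iteration 1: components of {Cover} -> Bracket = 1*1 = 1, Frame = 1*3 = 3.
Iteration 2: components of {Bracket,Frame} -> Housing = 1*4 = 4, Nut = 3*5 = 15, Shaft = 1*4 = 4.
Iteration 3: no further components; recursion stops.
Total rows emitted: 6.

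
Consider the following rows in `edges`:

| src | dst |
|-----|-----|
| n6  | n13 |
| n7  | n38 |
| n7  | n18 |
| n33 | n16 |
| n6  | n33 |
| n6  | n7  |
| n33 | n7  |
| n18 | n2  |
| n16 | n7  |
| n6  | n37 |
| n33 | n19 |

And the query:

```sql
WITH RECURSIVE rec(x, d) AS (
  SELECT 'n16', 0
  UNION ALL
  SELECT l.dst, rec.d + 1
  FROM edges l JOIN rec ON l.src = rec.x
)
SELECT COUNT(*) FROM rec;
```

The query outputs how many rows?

5

Base: (n16, d=0).
Iteration 1: edges from {n16} -> (n7, d=1).
Iteration 2: edges from {n7} -> (n18, d=2), (n38, d=2).
Iteration 3: edges from {n18,n38} -> (n2, d=3).
Iteration 4: no outgoing edges from {n2}; recursion stops.
Total rows emitted: 5.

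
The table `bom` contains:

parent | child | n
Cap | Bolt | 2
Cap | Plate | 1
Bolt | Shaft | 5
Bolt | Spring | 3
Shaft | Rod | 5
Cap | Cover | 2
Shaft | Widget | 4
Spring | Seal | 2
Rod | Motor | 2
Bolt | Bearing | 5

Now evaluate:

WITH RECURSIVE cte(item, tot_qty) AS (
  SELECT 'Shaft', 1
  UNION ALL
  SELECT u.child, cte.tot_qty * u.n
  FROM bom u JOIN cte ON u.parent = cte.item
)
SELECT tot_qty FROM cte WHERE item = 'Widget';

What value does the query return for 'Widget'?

4

Base: (Shaft, tot_qty=1).
Iteration 1: components of {Shaft} -> Rod = 1*5 = 5, Widget = 1*4 = 4.
Iteration 2: components of {Rod,Widget} -> Motor = 5*2 = 10.
Iteration 3: no further components; recursion stops.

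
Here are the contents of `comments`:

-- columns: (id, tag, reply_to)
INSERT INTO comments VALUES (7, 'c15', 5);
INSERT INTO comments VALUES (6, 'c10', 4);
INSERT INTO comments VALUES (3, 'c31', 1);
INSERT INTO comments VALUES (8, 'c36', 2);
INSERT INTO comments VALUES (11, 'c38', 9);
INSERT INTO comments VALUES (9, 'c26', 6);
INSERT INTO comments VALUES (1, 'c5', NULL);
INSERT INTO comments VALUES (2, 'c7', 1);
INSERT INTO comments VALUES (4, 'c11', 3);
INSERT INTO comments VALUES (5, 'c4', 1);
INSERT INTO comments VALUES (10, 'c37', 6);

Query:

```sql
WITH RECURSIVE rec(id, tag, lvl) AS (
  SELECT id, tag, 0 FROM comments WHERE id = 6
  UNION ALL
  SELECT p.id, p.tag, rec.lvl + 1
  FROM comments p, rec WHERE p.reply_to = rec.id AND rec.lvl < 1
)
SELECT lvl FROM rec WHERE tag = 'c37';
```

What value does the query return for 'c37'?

Base: id=6 (c10) at lvl 0.
Iteration 1: rows with reply_to in {6} -> c26 (id 9, lvl 1), c37 (id 10, lvl 1).
Iteration 2: lvl < 1 fails for all current rows; recursion stops.

1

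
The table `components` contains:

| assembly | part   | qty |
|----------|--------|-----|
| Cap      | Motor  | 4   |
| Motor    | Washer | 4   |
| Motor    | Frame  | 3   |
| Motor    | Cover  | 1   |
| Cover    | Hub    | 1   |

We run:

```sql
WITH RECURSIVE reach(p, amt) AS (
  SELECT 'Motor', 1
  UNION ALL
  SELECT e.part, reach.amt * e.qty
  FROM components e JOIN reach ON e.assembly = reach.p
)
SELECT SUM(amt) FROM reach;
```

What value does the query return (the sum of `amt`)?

10

Base: (Motor, amt=1).
Iteration 1: components of {Motor} -> Cover = 1*1 = 1, Frame = 1*3 = 3, Washer = 1*4 = 4.
Iteration 2: components of {Cover,Frame,Washer} -> Hub = 1*1 = 1.
Iteration 3: no further components; recursion stops.
SUM(amt) = 1 + 4 + 3 + 1 + 1 = 10.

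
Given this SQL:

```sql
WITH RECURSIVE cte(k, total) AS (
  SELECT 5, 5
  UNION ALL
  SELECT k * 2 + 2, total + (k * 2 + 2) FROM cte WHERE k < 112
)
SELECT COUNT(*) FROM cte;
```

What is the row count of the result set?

Base: k=5, total=5.
Iteration 1: 5 < 112 holds -> k = 5 * 2 + 2 = 12, total = 5 + 12 = 17.
Iteration 2: 12 < 112 holds -> k = 12 * 2 + 2 = 26, total = 17 + 26 = 43.
Iteration 3: 26 < 112 holds -> k = 26 * 2 + 2 = 54, total = 43 + 54 = 97.
Iteration 4: 54 < 112 holds -> k = 54 * 2 + 2 = 110, total = 97 + 110 = 207.
Iteration 5: 110 < 112 holds -> k = 110 * 2 + 2 = 222, total = 207 + 222 = 429.
Iteration 6: 222 < 112 fails; recursion stops.
Total rows emitted: 6.

6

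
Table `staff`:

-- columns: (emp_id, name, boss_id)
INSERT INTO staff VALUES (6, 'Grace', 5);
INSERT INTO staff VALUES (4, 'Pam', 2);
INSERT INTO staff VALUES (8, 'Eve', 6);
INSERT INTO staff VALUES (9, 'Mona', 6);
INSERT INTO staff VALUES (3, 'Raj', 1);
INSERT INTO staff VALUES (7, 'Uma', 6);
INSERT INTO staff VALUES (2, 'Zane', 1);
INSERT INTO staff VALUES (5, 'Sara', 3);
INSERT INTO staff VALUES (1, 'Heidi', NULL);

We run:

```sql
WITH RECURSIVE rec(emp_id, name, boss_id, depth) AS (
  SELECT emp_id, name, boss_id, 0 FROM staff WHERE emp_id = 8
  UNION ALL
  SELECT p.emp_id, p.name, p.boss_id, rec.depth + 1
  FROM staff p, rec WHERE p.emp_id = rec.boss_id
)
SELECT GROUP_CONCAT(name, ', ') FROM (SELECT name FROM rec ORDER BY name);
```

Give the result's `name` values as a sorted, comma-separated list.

Base: emp_id=8 (Eve), boss_id=6, depth 0.
Iteration 1: join on emp_id=6 -> Grace (id 6, boss_id=5, depth 1).
Iteration 2: join on emp_id=5 -> Sara (id 5, boss_id=3, depth 2).
Iteration 3: join on emp_id=3 -> Raj (id 3, boss_id=1, depth 3).
Iteration 4: join on emp_id=1 -> Heidi (id 1, boss_id=NULL, depth 4).
Iteration 5: boss_id is NULL; no match; recursion stops.

Eve, Grace, Heidi, Raj, Sara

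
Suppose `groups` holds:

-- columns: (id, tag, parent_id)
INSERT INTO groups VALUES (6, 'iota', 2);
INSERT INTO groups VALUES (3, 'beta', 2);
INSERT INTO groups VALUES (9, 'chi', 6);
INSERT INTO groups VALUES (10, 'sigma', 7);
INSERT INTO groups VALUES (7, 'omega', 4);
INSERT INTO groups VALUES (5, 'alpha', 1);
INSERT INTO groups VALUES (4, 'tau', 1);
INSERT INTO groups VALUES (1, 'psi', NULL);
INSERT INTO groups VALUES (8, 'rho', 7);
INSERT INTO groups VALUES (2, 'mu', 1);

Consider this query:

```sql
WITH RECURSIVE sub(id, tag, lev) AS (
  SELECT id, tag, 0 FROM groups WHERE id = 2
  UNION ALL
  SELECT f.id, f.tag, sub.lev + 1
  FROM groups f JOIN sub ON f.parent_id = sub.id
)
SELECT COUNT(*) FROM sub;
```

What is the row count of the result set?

Base: id=2 (mu) at lev 0.
Iteration 1: rows with parent_id in {2} -> beta (id 3, lev 1), iota (id 6, lev 1).
Iteration 2: rows with parent_id in {3,6} -> chi (id 9, lev 2).
Iteration 3: no rows with parent_id in {9}; recursion stops.
Total rows emitted: 4.

4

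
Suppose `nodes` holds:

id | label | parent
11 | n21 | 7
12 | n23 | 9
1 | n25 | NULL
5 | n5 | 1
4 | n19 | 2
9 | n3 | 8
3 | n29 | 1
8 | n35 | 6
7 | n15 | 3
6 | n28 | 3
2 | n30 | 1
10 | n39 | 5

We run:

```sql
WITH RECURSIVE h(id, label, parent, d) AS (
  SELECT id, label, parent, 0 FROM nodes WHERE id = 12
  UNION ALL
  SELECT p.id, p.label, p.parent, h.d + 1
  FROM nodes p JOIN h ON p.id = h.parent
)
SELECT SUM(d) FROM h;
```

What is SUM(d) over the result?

Base: id=12 (n23), parent=9, d 0.
Iteration 1: join on id=9 -> n3 (id 9, parent=8, d 1).
Iteration 2: join on id=8 -> n35 (id 8, parent=6, d 2).
Iteration 3: join on id=6 -> n28 (id 6, parent=3, d 3).
Iteration 4: join on id=3 -> n29 (id 3, parent=1, d 4).
Iteration 5: join on id=1 -> n25 (id 1, parent=NULL, d 5).
Iteration 6: parent is NULL; no match; recursion stops.
SUM(d) = 0 + 1 + 2 + 3 + 4 + 5 = 15.

15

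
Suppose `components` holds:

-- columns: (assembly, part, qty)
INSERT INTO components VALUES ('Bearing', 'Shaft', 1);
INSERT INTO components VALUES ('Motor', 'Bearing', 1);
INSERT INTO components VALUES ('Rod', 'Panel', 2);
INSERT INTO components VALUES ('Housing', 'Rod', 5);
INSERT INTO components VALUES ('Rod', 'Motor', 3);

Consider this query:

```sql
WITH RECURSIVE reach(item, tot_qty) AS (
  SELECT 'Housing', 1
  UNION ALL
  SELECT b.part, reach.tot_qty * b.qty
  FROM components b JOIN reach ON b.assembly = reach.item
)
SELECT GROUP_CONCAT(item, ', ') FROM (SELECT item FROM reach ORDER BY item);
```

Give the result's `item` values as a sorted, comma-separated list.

Bearing, Housing, Motor, Panel, Rod, Shaft

Base: (Housing, tot_qty=1).
Iteration 1: components of {Housing} -> Rod = 1*5 = 5.
Iteration 2: components of {Rod} -> Motor = 5*3 = 15, Panel = 5*2 = 10.
Iteration 3: components of {Motor,Panel} -> Bearing = 15*1 = 15.
Iteration 4: components of {Bearing} -> Shaft = 15*1 = 15.
Iteration 5: no further components; recursion stops.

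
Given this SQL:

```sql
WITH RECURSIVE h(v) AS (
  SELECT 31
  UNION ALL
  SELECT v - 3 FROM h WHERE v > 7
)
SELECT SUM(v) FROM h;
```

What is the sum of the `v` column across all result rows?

Base: v=31.
Iteration 1: 31 > 7 holds -> v = 31 - 3 = 28.
Iteration 2: 28 > 7 holds -> v = 28 - 3 = 25.
Iteration 3: 25 > 7 holds -> v = 25 - 3 = 22.
Iteration 4: 22 > 7 holds -> v = 22 - 3 = 19.
Iteration 5: 19 > 7 holds -> v = 19 - 3 = 16.
Iteration 6: 16 > 7 holds -> v = 16 - 3 = 13.
Iteration 7: 13 > 7 holds -> v = 13 - 3 = 10.
Iteration 8: 10 > 7 holds -> v = 10 - 3 = 7.
Iteration 9: 7 > 7 fails; recursion stops.
SUM(v) = 31 + 28 + 25 + 22 + 19 + 16 + 13 + 10 + 7 = 171.

171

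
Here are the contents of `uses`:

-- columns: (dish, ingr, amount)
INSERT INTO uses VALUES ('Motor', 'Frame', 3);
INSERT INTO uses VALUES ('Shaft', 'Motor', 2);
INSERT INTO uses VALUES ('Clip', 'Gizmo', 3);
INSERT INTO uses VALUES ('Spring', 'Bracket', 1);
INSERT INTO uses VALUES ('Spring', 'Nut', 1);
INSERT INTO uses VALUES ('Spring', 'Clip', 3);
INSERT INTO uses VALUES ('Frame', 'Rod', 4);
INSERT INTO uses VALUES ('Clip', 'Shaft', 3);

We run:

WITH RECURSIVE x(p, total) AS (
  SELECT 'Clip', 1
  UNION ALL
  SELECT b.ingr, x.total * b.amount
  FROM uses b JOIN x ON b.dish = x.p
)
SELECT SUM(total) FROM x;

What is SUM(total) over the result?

Base: (Clip, total=1).
Iteration 1: components of {Clip} -> Gizmo = 1*3 = 3, Shaft = 1*3 = 3.
Iteration 2: components of {Gizmo,Shaft} -> Motor = 3*2 = 6.
Iteration 3: components of {Motor} -> Frame = 6*3 = 18.
Iteration 4: components of {Frame} -> Rod = 18*4 = 72.
Iteration 5: no further components; recursion stops.
SUM(total) = 1 + 3 + 3 + 6 + 18 + 72 = 103.

103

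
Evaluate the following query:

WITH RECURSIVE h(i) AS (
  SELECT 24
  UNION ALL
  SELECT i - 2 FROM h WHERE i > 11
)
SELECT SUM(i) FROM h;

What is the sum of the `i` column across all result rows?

Base: i=24.
Iteration 1: 24 > 11 holds -> i = 24 - 2 = 22.
Iteration 2: 22 > 11 holds -> i = 22 - 2 = 20.
Iteration 3: 20 > 11 holds -> i = 20 - 2 = 18.
Iteration 4: 18 > 11 holds -> i = 18 - 2 = 16.
Iteration 5: 16 > 11 holds -> i = 16 - 2 = 14.
Iteration 6: 14 > 11 holds -> i = 14 - 2 = 12.
Iteration 7: 12 > 11 holds -> i = 12 - 2 = 10.
Iteration 8: 10 > 11 fails; recursion stops.
SUM(i) = 24 + 22 + 20 + 18 + 16 + 14 + 12 + 10 = 136.

136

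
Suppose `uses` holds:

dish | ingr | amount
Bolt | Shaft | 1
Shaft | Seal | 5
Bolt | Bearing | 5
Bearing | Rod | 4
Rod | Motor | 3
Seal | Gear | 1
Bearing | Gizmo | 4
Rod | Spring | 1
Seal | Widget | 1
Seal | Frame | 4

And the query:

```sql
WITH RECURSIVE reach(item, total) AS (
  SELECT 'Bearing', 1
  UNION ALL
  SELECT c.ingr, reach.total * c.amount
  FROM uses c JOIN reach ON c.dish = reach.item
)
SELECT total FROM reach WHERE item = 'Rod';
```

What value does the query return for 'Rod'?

4

Base: (Bearing, total=1).
Iteration 1: components of {Bearing} -> Gizmo = 1*4 = 4, Rod = 1*4 = 4.
Iteration 2: components of {Gizmo,Rod} -> Motor = 4*3 = 12, Spring = 4*1 = 4.
Iteration 3: no further components; recursion stops.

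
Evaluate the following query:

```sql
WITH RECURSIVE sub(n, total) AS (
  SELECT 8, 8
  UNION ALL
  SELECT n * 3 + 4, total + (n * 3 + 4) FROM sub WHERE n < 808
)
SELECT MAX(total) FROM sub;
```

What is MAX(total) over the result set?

Base: n=8, total=8.
Iteration 1: 8 < 808 holds -> n = 8 * 3 + 4 = 28, total = 8 + 28 = 36.
Iteration 2: 28 < 808 holds -> n = 28 * 3 + 4 = 88, total = 36 + 88 = 124.
Iteration 3: 88 < 808 holds -> n = 88 * 3 + 4 = 268, total = 124 + 268 = 392.
Iteration 4: 268 < 808 holds -> n = 268 * 3 + 4 = 808, total = 392 + 808 = 1200.
Iteration 5: 808 < 808 fails; recursion stops.
total values: 8, 36, 124, 392, 1200; the maximum is 1200.

1200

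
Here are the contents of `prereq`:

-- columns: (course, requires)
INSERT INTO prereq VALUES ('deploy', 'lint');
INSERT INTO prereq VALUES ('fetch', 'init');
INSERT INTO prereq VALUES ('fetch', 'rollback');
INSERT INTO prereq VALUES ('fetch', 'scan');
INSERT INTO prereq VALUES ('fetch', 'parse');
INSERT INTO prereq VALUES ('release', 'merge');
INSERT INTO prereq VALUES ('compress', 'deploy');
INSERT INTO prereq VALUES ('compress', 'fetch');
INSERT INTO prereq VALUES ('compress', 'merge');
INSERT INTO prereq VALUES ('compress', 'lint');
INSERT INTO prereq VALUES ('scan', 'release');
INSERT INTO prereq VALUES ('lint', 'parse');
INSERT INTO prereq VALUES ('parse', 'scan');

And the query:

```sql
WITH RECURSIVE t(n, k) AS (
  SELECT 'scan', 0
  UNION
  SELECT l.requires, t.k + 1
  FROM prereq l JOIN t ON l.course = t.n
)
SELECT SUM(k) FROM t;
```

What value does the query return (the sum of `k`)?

Base: (scan, k=0).
Iteration 1: edges from {scan} -> (release, k=1).
Iteration 2: edges from {release} -> (merge, k=2).
Iteration 3: no outgoing edges from {merge}; recursion stops.
SUM(k) = 0 + 1 + 2 = 3.

3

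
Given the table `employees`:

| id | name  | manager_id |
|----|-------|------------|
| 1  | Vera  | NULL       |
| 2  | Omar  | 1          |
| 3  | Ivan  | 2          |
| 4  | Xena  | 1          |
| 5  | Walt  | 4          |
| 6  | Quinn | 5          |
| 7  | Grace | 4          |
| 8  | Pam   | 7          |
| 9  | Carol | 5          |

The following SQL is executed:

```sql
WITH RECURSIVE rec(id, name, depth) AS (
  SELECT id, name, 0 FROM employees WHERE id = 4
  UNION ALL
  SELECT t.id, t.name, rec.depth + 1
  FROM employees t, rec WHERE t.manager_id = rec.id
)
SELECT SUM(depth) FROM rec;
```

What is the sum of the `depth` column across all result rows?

Base: id=4 (Xena) at depth 0.
Iteration 1: rows with manager_id in {4} -> Walt (id 5, depth 1), Grace (id 7, depth 1).
Iteration 2: rows with manager_id in {5,7} -> Quinn (id 6, depth 2), Pam (id 8, depth 2), Carol (id 9, depth 2).
Iteration 3: no rows with manager_id in {6,8,9}; recursion stops.
SUM(depth) = 0 + 1 + 1 + 2 + 2 + 2 = 8.

8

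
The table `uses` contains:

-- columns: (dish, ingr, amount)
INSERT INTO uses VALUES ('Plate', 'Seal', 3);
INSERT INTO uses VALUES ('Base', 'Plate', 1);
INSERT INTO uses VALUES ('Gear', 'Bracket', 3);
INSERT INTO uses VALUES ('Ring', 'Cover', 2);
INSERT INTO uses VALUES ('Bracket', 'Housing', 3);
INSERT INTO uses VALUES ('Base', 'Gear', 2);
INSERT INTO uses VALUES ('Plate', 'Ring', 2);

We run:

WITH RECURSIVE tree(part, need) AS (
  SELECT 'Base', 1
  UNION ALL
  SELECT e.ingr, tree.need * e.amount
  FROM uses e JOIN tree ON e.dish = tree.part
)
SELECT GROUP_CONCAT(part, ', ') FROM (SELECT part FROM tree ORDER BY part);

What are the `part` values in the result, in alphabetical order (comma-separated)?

Base: (Base, need=1).
Iteration 1: components of {Base} -> Gear = 1*2 = 2, Plate = 1*1 = 1.
Iteration 2: components of {Gear,Plate} -> Bracket = 2*3 = 6, Ring = 1*2 = 2, Seal = 1*3 = 3.
Iteration 3: components of {Bracket,Ring,Seal} -> Cover = 2*2 = 4, Housing = 6*3 = 18.
Iteration 4: no further components; recursion stops.

Base, Bracket, Cover, Gear, Housing, Plate, Ring, Seal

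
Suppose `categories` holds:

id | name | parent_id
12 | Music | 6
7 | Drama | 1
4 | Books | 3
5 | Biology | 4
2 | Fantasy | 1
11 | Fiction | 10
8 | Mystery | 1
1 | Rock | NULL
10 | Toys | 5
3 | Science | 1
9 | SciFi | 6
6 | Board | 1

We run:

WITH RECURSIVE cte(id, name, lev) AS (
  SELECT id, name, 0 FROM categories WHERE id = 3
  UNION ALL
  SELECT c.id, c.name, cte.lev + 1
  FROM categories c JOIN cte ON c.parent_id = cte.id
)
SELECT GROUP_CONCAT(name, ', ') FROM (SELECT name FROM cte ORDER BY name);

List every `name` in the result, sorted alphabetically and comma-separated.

Base: id=3 (Science) at lev 0.
Iteration 1: rows with parent_id in {3} -> Books (id 4, lev 1).
Iteration 2: rows with parent_id in {4} -> Biology (id 5, lev 2).
Iteration 3: rows with parent_id in {5} -> Toys (id 10, lev 3).
Iteration 4: rows with parent_id in {10} -> Fiction (id 11, lev 4).
Iteration 5: no rows with parent_id in {11}; recursion stops.

Biology, Books, Fiction, Science, Toys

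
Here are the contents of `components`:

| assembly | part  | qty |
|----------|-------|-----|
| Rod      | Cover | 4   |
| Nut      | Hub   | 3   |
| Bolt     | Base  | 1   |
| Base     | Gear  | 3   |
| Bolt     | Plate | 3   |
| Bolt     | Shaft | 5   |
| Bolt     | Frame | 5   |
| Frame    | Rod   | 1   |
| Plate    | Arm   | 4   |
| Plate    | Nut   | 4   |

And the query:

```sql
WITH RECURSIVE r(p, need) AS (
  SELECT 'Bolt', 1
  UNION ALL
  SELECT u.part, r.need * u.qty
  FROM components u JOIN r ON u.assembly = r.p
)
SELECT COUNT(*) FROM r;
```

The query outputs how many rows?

Base: (Bolt, need=1).
Iteration 1: components of {Bolt} -> Base = 1*1 = 1, Frame = 1*5 = 5, Plate = 1*3 = 3, Shaft = 1*5 = 5.
Iteration 2: components of {Base,Frame,Plate,Shaft} -> Arm = 3*4 = 12, Gear = 1*3 = 3, Nut = 3*4 = 12, Rod = 5*1 = 5.
Iteration 3: components of {Arm,Gear,Nut,Rod} -> Cover = 5*4 = 20, Hub = 12*3 = 36.
Iteration 4: no further components; recursion stops.
Total rows emitted: 11.

11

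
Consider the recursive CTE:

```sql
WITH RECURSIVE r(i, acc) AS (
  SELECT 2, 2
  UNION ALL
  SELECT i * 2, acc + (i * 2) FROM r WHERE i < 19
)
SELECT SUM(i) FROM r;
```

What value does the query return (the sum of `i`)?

62

Base: i=2, acc=2.
Iteration 1: 2 < 19 holds -> i = 2 * 2 = 4, acc = 2 + 4 = 6.
Iteration 2: 4 < 19 holds -> i = 4 * 2 = 8, acc = 6 + 8 = 14.
Iteration 3: 8 < 19 holds -> i = 8 * 2 = 16, acc = 14 + 16 = 30.
Iteration 4: 16 < 19 holds -> i = 16 * 2 = 32, acc = 30 + 32 = 62.
Iteration 5: 32 < 19 fails; recursion stops.
SUM(i) = 2 + 4 + 8 + 16 + 32 = 62.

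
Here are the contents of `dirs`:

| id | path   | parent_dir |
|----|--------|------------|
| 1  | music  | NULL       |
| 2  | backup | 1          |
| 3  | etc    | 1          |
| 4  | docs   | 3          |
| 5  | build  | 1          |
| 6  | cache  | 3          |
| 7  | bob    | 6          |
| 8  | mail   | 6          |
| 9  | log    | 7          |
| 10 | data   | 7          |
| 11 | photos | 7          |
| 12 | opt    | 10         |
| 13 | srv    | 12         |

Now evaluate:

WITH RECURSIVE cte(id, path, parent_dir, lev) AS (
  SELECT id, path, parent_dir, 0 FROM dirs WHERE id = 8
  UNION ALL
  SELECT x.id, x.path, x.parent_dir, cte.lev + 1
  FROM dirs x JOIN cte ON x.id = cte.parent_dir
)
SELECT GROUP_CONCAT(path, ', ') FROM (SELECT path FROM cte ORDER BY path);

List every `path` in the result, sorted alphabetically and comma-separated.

Base: id=8 (mail), parent_dir=6, lev 0.
Iteration 1: join on id=6 -> cache (id 6, parent_dir=3, lev 1).
Iteration 2: join on id=3 -> etc (id 3, parent_dir=1, lev 2).
Iteration 3: join on id=1 -> music (id 1, parent_dir=NULL, lev 3).
Iteration 4: parent_dir is NULL; no match; recursion stops.

cache, etc, mail, music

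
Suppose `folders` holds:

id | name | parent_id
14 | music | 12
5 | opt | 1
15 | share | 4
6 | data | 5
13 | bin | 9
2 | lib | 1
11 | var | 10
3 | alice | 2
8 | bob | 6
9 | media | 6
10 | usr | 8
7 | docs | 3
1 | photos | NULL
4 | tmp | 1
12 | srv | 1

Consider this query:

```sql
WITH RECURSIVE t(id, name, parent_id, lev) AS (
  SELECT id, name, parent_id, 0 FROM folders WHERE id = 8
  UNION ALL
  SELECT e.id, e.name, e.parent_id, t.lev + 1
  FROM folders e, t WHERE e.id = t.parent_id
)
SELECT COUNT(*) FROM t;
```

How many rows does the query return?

4

Base: id=8 (bob), parent_id=6, lev 0.
Iteration 1: join on id=6 -> data (id 6, parent_id=5, lev 1).
Iteration 2: join on id=5 -> opt (id 5, parent_id=1, lev 2).
Iteration 3: join on id=1 -> photos (id 1, parent_id=NULL, lev 3).
Iteration 4: parent_id is NULL; no match; recursion stops.
Total rows emitted: 4.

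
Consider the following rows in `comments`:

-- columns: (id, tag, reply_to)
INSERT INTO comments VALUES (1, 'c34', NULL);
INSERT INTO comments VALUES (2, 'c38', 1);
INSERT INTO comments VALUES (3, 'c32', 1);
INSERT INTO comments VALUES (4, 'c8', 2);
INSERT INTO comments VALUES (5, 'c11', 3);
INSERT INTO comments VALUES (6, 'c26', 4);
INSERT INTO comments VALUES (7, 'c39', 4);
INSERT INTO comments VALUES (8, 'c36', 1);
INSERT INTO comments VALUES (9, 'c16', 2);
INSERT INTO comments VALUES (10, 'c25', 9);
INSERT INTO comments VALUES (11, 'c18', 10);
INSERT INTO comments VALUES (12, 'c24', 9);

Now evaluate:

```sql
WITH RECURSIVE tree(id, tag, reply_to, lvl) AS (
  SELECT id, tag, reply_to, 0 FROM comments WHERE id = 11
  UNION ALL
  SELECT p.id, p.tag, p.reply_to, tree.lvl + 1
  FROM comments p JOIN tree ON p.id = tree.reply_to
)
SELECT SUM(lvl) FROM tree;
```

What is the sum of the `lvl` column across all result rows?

10

Base: id=11 (c18), reply_to=10, lvl 0.
Iteration 1: join on id=10 -> c25 (id 10, reply_to=9, lvl 1).
Iteration 2: join on id=9 -> c16 (id 9, reply_to=2, lvl 2).
Iteration 3: join on id=2 -> c38 (id 2, reply_to=1, lvl 3).
Iteration 4: join on id=1 -> c34 (id 1, reply_to=NULL, lvl 4).
Iteration 5: reply_to is NULL; no match; recursion stops.
SUM(lvl) = 0 + 1 + 2 + 3 + 4 = 10.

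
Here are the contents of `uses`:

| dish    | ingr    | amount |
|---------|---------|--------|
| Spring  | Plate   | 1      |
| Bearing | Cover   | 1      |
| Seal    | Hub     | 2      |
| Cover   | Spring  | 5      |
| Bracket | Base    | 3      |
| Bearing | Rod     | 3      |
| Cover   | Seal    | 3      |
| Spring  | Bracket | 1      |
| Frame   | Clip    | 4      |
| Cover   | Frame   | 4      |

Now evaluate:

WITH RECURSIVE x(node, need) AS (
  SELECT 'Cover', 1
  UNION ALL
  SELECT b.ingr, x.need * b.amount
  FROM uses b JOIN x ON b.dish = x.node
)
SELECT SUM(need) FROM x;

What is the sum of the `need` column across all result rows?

60

Base: (Cover, need=1).
Iteration 1: components of {Cover} -> Frame = 1*4 = 4, Seal = 1*3 = 3, Spring = 1*5 = 5.
Iteration 2: components of {Frame,Seal,Spring} -> Bracket = 5*1 = 5, Clip = 4*4 = 16, Hub = 3*2 = 6, Plate = 5*1 = 5.
Iteration 3: components of {Bracket,Clip,Hub,Plate} -> Base = 5*3 = 15.
Iteration 4: no further components; recursion stops.
SUM(need) = 1 + 5 + 4 + 3 + 5 + 5 + 16 + 6 + 15 = 60.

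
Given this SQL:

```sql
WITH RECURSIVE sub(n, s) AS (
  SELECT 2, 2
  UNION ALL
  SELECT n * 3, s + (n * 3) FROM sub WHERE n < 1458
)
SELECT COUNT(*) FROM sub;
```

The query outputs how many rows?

Base: n=2, s=2.
Iteration 1: 2 < 1458 holds -> n = 2 * 3 = 6, s = 2 + 6 = 8.
Iteration 2: 6 < 1458 holds -> n = 6 * 3 = 18, s = 8 + 18 = 26.
Iteration 3: 18 < 1458 holds -> n = 18 * 3 = 54, s = 26 + 54 = 80.
Iteration 4: 54 < 1458 holds -> n = 54 * 3 = 162, s = 80 + 162 = 242.
Iteration 5: 162 < 1458 holds -> n = 162 * 3 = 486, s = 242 + 486 = 728.
Iteration 6: 486 < 1458 holds -> n = 486 * 3 = 1458, s = 728 + 1458 = 2186.
Iteration 7: 1458 < 1458 fails; recursion stops.
Total rows emitted: 7.

7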